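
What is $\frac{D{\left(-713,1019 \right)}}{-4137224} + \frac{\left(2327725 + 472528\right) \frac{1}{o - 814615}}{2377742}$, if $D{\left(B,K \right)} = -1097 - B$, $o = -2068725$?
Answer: $\frac{327632094437731}{3545517508959356840} \approx 9.2407 \cdot 10^{-5}$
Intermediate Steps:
$\frac{D{\left(-713,1019 \right)}}{-4137224} + \frac{\left(2327725 + 472528\right) \frac{1}{o - 814615}}{2377742} = \frac{-1097 - -713}{-4137224} + \frac{\left(2327725 + 472528\right) \frac{1}{-2068725 - 814615}}{2377742} = \left(-1097 + 713\right) \left(- \frac{1}{4137224}\right) + \frac{2800253}{-2883340} \cdot \frac{1}{2377742} = \left(-384\right) \left(- \frac{1}{4137224}\right) + 2800253 \left(- \frac{1}{2883340}\right) \frac{1}{2377742} = \frac{48}{517153} - \frac{2800253}{6855838618280} = \frac{327632094437731}{3545517508959356840}$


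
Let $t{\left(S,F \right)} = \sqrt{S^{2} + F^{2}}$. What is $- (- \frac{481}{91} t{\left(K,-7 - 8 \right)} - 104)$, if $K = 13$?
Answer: $104 + \frac{37 \sqrt{394}}{7} \approx 208.92$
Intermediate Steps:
$t{\left(S,F \right)} = \sqrt{F^{2} + S^{2}}$
$- (- \frac{481}{91} t{\left(K,-7 - 8 \right)} - 104) = - (- \frac{481}{91} \sqrt{\left(-7 - 8\right)^{2} + 13^{2}} - 104) = - (\left(-481\right) \frac{1}{91} \sqrt{\left(-7 - 8\right)^{2} + 169} - 104) = - (- \frac{37 \sqrt{\left(-15\right)^{2} + 169}}{7} - 104) = - (- \frac{37 \sqrt{225 + 169}}{7} - 104) = - (- \frac{37 \sqrt{394}}{7} - 104) = - (-104 - \frac{37 \sqrt{394}}{7}) = 104 + \frac{37 \sqrt{394}}{7}$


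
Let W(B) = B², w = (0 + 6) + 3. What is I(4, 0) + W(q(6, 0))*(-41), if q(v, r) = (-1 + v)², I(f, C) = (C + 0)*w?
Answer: -25625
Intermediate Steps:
w = 9 (w = 6 + 3 = 9)
I(f, C) = 9*C (I(f, C) = (C + 0)*9 = C*9 = 9*C)
I(4, 0) + W(q(6, 0))*(-41) = 9*0 + ((-1 + 6)²)²*(-41) = 0 + (5²)²*(-41) = 0 + 25²*(-41) = 0 + 625*(-41) = 0 - 25625 = -25625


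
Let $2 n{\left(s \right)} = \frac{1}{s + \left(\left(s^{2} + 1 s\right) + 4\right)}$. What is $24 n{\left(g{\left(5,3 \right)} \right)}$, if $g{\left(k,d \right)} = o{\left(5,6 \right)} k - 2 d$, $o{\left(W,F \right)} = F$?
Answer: $\frac{3}{157} \approx 0.019108$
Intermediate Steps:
$g{\left(k,d \right)} = - 2 d + 6 k$ ($g{\left(k,d \right)} = 6 k - 2 d = - 2 d + 6 k$)
$n{\left(s \right)} = \frac{1}{2 \left(4 + s^{2} + 2 s\right)}$ ($n{\left(s \right)} = \frac{1}{2 \left(s + \left(\left(s^{2} + 1 s\right) + 4\right)\right)} = \frac{1}{2 \left(s + \left(\left(s^{2} + s\right) + 4\right)\right)} = \frac{1}{2 \left(s + \left(\left(s + s^{2}\right) + 4\right)\right)} = \frac{1}{2 \left(s + \left(4 + s + s^{2}\right)\right)} = \frac{1}{2 \left(4 + s^{2} + 2 s\right)}$)
$24 n{\left(g{\left(5,3 \right)} \right)} = 24 \frac{1}{2 \left(4 + \left(\left(-2\right) 3 + 6 \cdot 5\right)^{2} + 2 \left(\left(-2\right) 3 + 6 \cdot 5\right)\right)} = 24 \frac{1}{2 \left(4 + \left(-6 + 30\right)^{2} + 2 \left(-6 + 30\right)\right)} = 24 \frac{1}{2 \left(4 + 24^{2} + 2 \cdot 24\right)} = 24 \frac{1}{2 \left(4 + 576 + 48\right)} = 24 \frac{1}{2 \cdot 628} = 24 \cdot \frac{1}{2} \cdot \frac{1}{628} = 24 \cdot \frac{1}{1256} = \frac{3}{157}$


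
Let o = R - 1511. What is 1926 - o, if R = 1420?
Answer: 2017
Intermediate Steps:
o = -91 (o = 1420 - 1511 = -91)
1926 - o = 1926 - 1*(-91) = 1926 + 91 = 2017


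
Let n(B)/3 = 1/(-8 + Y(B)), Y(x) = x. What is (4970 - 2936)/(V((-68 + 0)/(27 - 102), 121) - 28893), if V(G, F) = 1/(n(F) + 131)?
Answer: -30115404/427789645 ≈ -0.070398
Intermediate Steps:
n(B) = 3/(-8 + B)
V(G, F) = 1/(131 + 3/(-8 + F)) (V(G, F) = 1/(3/(-8 + F) + 131) = 1/(131 + 3/(-8 + F)))
(4970 - 2936)/(V((-68 + 0)/(27 - 102), 121) - 28893) = (4970 - 2936)/((-8 + 121)/(-1045 + 131*121) - 28893) = 2034/(113/(-1045 + 15851) - 28893) = 2034/(113/14806 - 28893) = 2034/(-427789645/14806) = 2034*(-14806/427789645) = -30115404/427789645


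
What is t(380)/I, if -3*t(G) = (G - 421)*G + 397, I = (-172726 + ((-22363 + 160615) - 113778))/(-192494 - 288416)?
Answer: 1216942755/74126 ≈ 16417.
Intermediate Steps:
I = 74126/240455 (I = (-172726 + (138252 - 113778))/(-480910) = (-172726 + 24474)*(-1/480910) = -148252*(-1/480910) = 74126/240455 ≈ 0.30827)
t(G) = -397/3 - G*(-421 + G)/3 (t(G) = -((G - 421)*G + 397)/3 = -((-421 + G)*G + 397)/3 = -(G*(-421 + G) + 397)/3 = -(397 + G*(-421 + G))/3 = -397/3 - G*(-421 + G)/3)
t(380)/I = (-397/3 - 1/3*380**2 + (421/3)*380)/(74126/240455) = (-397/3 - 1/3*144400 + 159980/3)*(240455/74126) = (-397/3 - 144400/3 + 159980/3)*(240455/74126) = 5061*(240455/74126) = 1216942755/74126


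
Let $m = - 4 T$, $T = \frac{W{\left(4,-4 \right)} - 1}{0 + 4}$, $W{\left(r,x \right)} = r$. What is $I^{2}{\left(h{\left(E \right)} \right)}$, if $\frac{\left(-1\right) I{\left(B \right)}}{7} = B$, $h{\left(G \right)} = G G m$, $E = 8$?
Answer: $1806336$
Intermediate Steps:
$T = \frac{3}{4}$ ($T = \frac{4 - 1}{0 + 4} = \frac{3}{4} \approx 0.75$)
$m = -3$ ($m = \left(-4\right) \frac{3}{4} = -3$)
$h{\left(G \right)} = - 3 G^{2}$ ($h{\left(G \right)} = G G \left(-3\right) = G^{2} \left(-3\right) = - 3 G^{2}$)
$I{\left(B \right)} = - 7 B$
$I^{2}{\left(h{\left(E \right)} \right)} = \left(- 7 \left(- 3 \cdot 8^{2}\right)\right)^{2} = \left(- 7 \left(\left(-3\right) 64\right)\right)^{2} = \left(\left(-7\right) \left(-192\right)\right)^{2} = 1344^{2} = 1806336$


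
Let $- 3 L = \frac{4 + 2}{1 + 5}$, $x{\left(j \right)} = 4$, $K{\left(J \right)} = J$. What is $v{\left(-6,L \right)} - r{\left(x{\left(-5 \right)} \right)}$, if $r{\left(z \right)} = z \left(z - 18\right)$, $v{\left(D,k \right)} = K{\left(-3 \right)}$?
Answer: $53$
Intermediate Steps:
$L = - \frac{1}{3}$ ($L = - \frac{\left(4 + 2\right) \frac{1}{1 + 5}}{3} = - \frac{6 \cdot \frac{1}{6}}{3} = \left(- \frac{1}{3}\right) 1 = - \frac{1}{3} \approx -0.33333$)
$v{\left(D,k \right)} = -3$
$r{\left(z \right)} = z \left(-18 + z\right)$
$v{\left(-6,L \right)} - r{\left(x{\left(-5 \right)} \right)} = -3 - 4 \left(-18 + 4\right) = -3 - 4 \left(-14\right) = -3 - -56 = -3 + 56 = 53$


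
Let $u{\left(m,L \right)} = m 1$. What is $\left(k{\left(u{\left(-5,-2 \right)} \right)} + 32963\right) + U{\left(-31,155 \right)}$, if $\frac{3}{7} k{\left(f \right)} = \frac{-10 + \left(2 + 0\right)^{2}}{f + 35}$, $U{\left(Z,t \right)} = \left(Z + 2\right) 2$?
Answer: $\frac{493568}{15} \approx 32905.0$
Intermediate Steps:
$U{\left(Z,t \right)} = 4 + 2 Z$ ($U{\left(Z,t \right)} = \left(2 + Z\right) 2 = 4 + 2 Z$)
$u{\left(m,L \right)} = m$
$k{\left(f \right)} = - \frac{14}{35 + f}$ ($k{\left(f \right)} = \frac{7 \frac{-10 + \left(2 + 0\right)^{2}}{f + 35}}{3} = \frac{7 \frac{-10 + 2^{2}}{35 + f}}{3} = \frac{7 \frac{-10 + 4}{35 + f}}{3} = \frac{7 \left(- \frac{6}{35 + f}\right)}{3} = - \frac{14}{35 + f}$)
$\left(k{\left(u{\left(-5,-2 \right)} \right)} + 32963\right) + U{\left(-31,155 \right)} = \left(- \frac{14}{35 - 5} + 32963\right) + \left(4 + 2 \left(-31\right)\right) = \left(- \frac{14}{30} + 32963\right) + \left(4 - 62\right) = \left(\left(-14\right) \frac{1}{30} + 32963\right) - 58 = \left(- \frac{7}{15} + 32963\right) - 58 = \frac{494438}{15} - 58 = \frac{493568}{15}$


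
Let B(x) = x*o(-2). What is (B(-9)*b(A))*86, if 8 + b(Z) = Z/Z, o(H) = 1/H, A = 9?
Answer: -2709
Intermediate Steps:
b(Z) = -7 (b(Z) = -8 + Z/Z = -8 + 1 = -7)
B(x) = -x/2 (B(x) = x/(-2) = x*(-1/2) = -x/2)
(B(-9)*b(A))*86 = (-1/2*(-9)*(-7))*86 = ((9/2)*(-7))*86 = -63/2*86 = -2709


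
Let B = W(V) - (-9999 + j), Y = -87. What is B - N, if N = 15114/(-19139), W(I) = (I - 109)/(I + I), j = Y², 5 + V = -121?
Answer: 11728264433/4823028 ≈ 2431.7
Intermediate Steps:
V = -126 (V = -5 - 121 = -126)
j = 7569 (j = (-87)² = 7569)
W(I) = (-109 + I)/(2*I) (W(I) = (-109 + I)/((2*I)) = (-109 + I)*(1/(2*I)) = (-109 + I)/(2*I))
N = -15114/19139 (N = 15114*(-1/19139) = -15114/19139 ≈ -0.78970)
B = 612595/252 (B = (½)*(-109 - 126)/(-126) - (-9999 + 7569) = (½)*(-1/126)*(-235) - 1*(-2430) = 235/252 + 2430 = 612595/252 ≈ 2430.9)
B - N = 612595/252 - 1*(-15114/19139) = 612595/252 + 15114/19139 = 11728264433/4823028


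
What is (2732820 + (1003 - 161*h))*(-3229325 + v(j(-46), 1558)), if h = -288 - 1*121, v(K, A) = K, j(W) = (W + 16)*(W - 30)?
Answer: -9034667529240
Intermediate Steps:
j(W) = (-30 + W)*(16 + W) (j(W) = (16 + W)*(-30 + W) = (-30 + W)*(16 + W))
h = -409 (h = -288 - 121 = -409)
(2732820 + (1003 - 161*h))*(-3229325 + v(j(-46), 1558)) = (2732820 + (1003 - 161*(-409)))*(-3229325 + (-480 + (-46)**2 - 14*(-46))) = (2732820 + (1003 + 65849))*(-3229325 + (-480 + 2116 + 644)) = (2732820 + 66852)*(-3229325 + 2280) = 2799672*(-3227045) = -9034667529240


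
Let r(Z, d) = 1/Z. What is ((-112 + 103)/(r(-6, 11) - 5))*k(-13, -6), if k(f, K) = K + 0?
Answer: -324/31 ≈ -10.452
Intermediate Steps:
k(f, K) = K
((-112 + 103)/(r(-6, 11) - 5))*k(-13, -6) = ((-112 + 103)/(1/(-6) - 5))*(-6) = -9/(-⅙ - 5)*(-6) = -9/(-31/6)*(-6) = -9*(-6/31)*(-6) = (54/31)*(-6) = -324/31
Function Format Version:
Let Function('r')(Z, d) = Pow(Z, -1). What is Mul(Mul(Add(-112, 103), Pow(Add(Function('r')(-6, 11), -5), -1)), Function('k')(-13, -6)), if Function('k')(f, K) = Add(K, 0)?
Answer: Rational(-324, 31) ≈ -10.452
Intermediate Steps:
Function('k')(f, K) = K
Mul(Mul(Add(-112, 103), Pow(Add(Function('r')(-6, 11), -5), -1)), Function('k')(-13, -6)) = Mul(Mul(Add(-112, 103), Pow(Add(Pow(-6, -1), -5), -1)), -6) = Mul(Mul(-9, Pow(Add(Rational(-1, 6), -5), -1)), -6) = Mul(Mul(-9, Pow(Rational(-31, 6), -1)), -6) = Mul(Mul(-9, Rational(-6, 31)), -6) = Mul(Rational(54, 31), -6) = Rational(-324, 31)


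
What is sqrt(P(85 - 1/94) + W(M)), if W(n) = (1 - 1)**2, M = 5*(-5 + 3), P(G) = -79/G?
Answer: I*sqrt(59326314)/7989 ≈ 0.96412*I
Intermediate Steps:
M = -10 (M = 5*(-2) = -10)
W(n) = 0 (W(n) = 0**2 = 0)
sqrt(P(85 - 1/94) + W(M)) = sqrt(-79/(85 - 1/94) + 0) = sqrt(-79/7989/94 + 0) = sqrt(-79*94/7989 + 0) = sqrt(-7426/7989 + 0) = sqrt(-7426/7989) = I*sqrt(59326314)/7989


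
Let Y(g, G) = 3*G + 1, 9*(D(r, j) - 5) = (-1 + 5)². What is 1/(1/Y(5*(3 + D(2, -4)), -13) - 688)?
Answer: -38/26145 ≈ -0.0014534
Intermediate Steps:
D(r, j) = 61/9 (D(r, j) = 5 + (-1 + 5)²/9 = 5 + (⅑)*4² = 5 + (⅑)*16 = 5 + 16/9 = 61/9)
Y(g, G) = 1 + 3*G
1/(1/Y(5*(3 + D(2, -4)), -13) - 688) = 1/(1/(1 + 3*(-13)) - 688) = 1/(1/(1 - 39) - 688) = 1/(1/(-38) - 688) = 1/(-1/38 - 688) = 1/(-26145/38) = -38/26145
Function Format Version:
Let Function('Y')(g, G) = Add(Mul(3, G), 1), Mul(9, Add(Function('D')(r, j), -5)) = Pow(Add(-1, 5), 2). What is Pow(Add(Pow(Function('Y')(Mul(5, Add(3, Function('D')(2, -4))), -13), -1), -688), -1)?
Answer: Rational(-38, 26145) ≈ -0.0014534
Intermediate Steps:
Function('D')(r, j) = Rational(61, 9) (Function('D')(r, j) = Add(5, Mul(Rational(1, 9), Pow(Add(-1, 5), 2))) = Add(5, Mul(Rational(1, 9), Pow(4, 2))) = Add(5, Mul(Rational(1, 9), 16)) = Add(5, Rational(16, 9)) = Rational(61, 9))
Function('Y')(g, G) = Add(1, Mul(3, G))
Pow(Add(Pow(Function('Y')(Mul(5, Add(3, Function('D')(2, -4))), -13), -1), -688), -1) = Pow(Add(Pow(Add(1, Mul(3, -13)), -1), -688), -1) = Pow(Add(Pow(Add(1, -39), -1), -688), -1) = Pow(Add(Pow(-38, -1), -688), -1) = Pow(Add(Rational(-1, 38), -688), -1) = Pow(Rational(-26145, 38), -1) = Rational(-38, 26145)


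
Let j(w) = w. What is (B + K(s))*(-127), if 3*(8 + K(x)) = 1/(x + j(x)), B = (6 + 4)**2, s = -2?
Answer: -140081/12 ≈ -11673.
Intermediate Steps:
B = 100 (B = 10**2 = 100)
K(x) = -8 + 1/(6*x) (K(x) = -8 + 1/(3*(x + x)) = -8 + 1/(3*((2*x))) = -8 + (1/(2*x))/3 = -8 + 1/(6*x))
(B + K(s))*(-127) = (100 + (-8 + (1/6)/(-2)))*(-127) = (100 + (-8 + (1/6)*(-1/2)))*(-127) = (100 + (-8 - 1/12))*(-127) = (100 - 97/12)*(-127) = (1103/12)*(-127) = -140081/12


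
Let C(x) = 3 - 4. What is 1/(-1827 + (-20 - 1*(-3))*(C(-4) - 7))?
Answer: -1/1691 ≈ -0.00059137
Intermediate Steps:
C(x) = -1
1/(-1827 + (-20 - 1*(-3))*(C(-4) - 7)) = 1/(-1827 + (-20 - 1*(-3))*(-1 - 7)) = 1/(-1827 + (-20 + 3)*(-8)) = 1/(-1827 - 17*(-8)) = 1/(-1827 + 136) = 1/(-1691) = -1/1691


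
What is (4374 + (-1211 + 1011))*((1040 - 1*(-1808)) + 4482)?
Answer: 30595420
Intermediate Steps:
(4374 + (-1211 + 1011))*((1040 - 1*(-1808)) + 4482) = (4374 - 200)*((1040 + 1808) + 4482) = 4174*(2848 + 4482) = 4174*7330 = 30595420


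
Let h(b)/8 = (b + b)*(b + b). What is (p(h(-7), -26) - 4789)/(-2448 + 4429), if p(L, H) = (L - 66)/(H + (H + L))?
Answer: -518473/214514 ≈ -2.4170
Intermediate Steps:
h(b) = 32*b**2 (h(b) = 8*((b + b)*(b + b)) = 8*((2*b)*(2*b)) = 8*(4*b**2) = 32*b**2)
p(L, H) = (-66 + L)/(L + 2*H)
(p(h(-7), -26) - 4789)/(-2448 + 4429) = ((-66 + 32*(-7)**2)/(32*(-7)**2 + 2*(-26)) - 4789)/(-2448 + 4429) = ((-66 + 32*49)/(32*49 - 52) - 4789)/1981 = ((-66 + 1568)/(1568 - 52) - 4789)*(1/1981) = (1502/1516 - 4789)*(1/1981) = ((1/1516)*1502 - 4789)*(1/1981) = (751/758 - 4789)*(1/1981) = -3629311/758*1/1981 = -518473/214514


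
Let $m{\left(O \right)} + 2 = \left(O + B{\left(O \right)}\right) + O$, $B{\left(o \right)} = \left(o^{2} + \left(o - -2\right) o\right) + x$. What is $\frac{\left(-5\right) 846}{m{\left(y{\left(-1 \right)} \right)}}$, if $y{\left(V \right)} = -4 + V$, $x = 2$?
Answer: $-141$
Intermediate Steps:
$B{\left(o \right)} = 2 + o^{2} + o \left(2 + o\right)$ ($B{\left(o \right)} = \left(o^{2} + \left(o - -2\right) o\right) + 2 = \left(o^{2} + \left(o + 2\right) o\right) + 2 = \left(o^{2} + \left(2 + o\right) o\right) + 2 = \left(o^{2} + o \left(2 + o\right)\right) + 2 = 2 + o^{2} + o \left(2 + o\right)$)
$m{\left(O \right)} = 2 O^{2} + 4 O$ ($m{\left(O \right)} = -2 + \left(\left(O + \left(2 + 2 O + 2 O^{2}\right)\right) + O\right) = -2 + \left(\left(2 + 2 O^{2} + 3 O\right) + O\right) = -2 + \left(2 + 2 O^{2} + 4 O\right) = 2 O^{2} + 4 O$)
$\frac{\left(-5\right) 846}{m{\left(y{\left(-1 \right)} \right)}} = \frac{\left(-5\right) 846}{2 \left(-4 - 1\right) \left(2 - 5\right)} = - \frac{4230}{2 \left(-5\right) \left(2 - 5\right)} = - \frac{4230}{2 \left(-5\right) \left(-3\right)} = - \frac{4230}{30} = \left(-4230\right) \frac{1}{30} = -141$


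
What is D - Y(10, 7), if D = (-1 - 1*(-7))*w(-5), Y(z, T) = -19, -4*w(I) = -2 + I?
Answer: 59/2 ≈ 29.500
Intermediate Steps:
w(I) = ½ - I/4 (w(I) = -(-2 + I)/4 = ½ - I/4)
D = 21/2 (D = (-1 - 1*(-7))*(½ - ¼*(-5)) = (-1 + 7)*(½ + 5/4) = 6*(7/4) = 21/2 ≈ 10.500)
D - Y(10, 7) = 21/2 - 1*(-19) = 21/2 + 19 = 59/2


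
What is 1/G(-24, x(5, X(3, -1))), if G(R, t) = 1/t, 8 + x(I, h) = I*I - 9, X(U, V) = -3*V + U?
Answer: 8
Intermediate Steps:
X(U, V) = U - 3*V
x(I, h) = -17 + I² (x(I, h) = -8 + (I*I - 9) = -8 + (I² - 9) = -8 + (-9 + I²) = -17 + I²)
1/G(-24, x(5, X(3, -1))) = 1/(1/(-17 + 5²)) = 1/(1/(-17 + 25)) = 1/(1/8) = 1/(⅛) = 8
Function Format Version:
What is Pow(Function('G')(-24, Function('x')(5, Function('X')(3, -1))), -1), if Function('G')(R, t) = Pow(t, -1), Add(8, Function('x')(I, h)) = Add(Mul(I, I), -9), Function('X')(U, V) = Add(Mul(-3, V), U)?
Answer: 8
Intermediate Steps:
Function('X')(U, V) = Add(U, Mul(-3, V))
Function('x')(I, h) = Add(-17, Pow(I, 2)) (Function('x')(I, h) = Add(-8, Add(Mul(I, I), -9)) = Add(-8, Add(Pow(I, 2), -9)) = Add(-8, Add(-9, Pow(I, 2))) = Add(-17, Pow(I, 2)))
Pow(Function('G')(-24, Function('x')(5, Function('X')(3, -1))), -1) = Pow(Pow(Add(-17, Pow(5, 2)), -1), -1) = Pow(Pow(Add(-17, 25), -1), -1) = Pow(Pow(8, -1), -1) = Pow(Rational(1, 8), -1) = 8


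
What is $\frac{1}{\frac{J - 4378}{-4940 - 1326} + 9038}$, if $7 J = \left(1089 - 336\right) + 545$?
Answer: $\frac{21931}{198227052} \approx 0.00011064$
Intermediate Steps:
$J = \frac{1298}{7}$ ($J = \frac{\left(1089 - 336\right) + 545}{7} = \frac{753 + 545}{7} = \frac{1}{7} \cdot 1298 = \frac{1298}{7} \approx 185.43$)
$\frac{1}{\frac{J - 4378}{-4940 - 1326} + 9038} = \frac{1}{\frac{\frac{1298}{7} - 4378}{-4940 - 1326} + 9038} = \frac{1}{- \frac{29348}{7 \left(-6266\right)} + 9038} = \frac{1}{\left(- \frac{29348}{7}\right) \left(- \frac{1}{6266}\right) + 9038} = \frac{1}{\frac{14674}{21931} + 9038} = \frac{1}{\frac{198227052}{21931}} = \frac{21931}{198227052}$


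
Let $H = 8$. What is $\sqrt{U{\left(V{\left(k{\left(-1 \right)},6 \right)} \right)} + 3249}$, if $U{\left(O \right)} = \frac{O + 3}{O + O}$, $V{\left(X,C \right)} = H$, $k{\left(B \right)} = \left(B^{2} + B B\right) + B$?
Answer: $\frac{\sqrt{51995}}{4} \approx 57.006$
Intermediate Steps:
$k{\left(B \right)} = B + 2 B^{2}$ ($k{\left(B \right)} = \left(B^{2} + B^{2}\right) + B = 2 B^{2} + B = B + 2 B^{2}$)
$V{\left(X,C \right)} = 8$
$U{\left(O \right)} = \frac{3 + O}{2 O}$
$\sqrt{U{\left(V{\left(k{\left(-1 \right)},6 \right)} \right)} + 3249} = \sqrt{\frac{3 + 8}{2 \cdot 8} + 3249} = \sqrt{\frac{1}{2} \cdot \frac{1}{8} \cdot 11 + 3249} = \sqrt{\frac{11}{16} + 3249} = \sqrt{\frac{51995}{16}} = \frac{\sqrt{51995}}{4}$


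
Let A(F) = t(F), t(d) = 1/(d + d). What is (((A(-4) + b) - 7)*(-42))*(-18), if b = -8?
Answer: -22869/2 ≈ -11435.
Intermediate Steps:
t(d) = 1/(2*d)
A(F) = 1/(2*F)
(((A(-4) + b) - 7)*(-42))*(-18) = ((((1/2)/(-4) - 8) - 7)*(-42))*(-18) = ((((1/2)*(-1/4) - 8) - 7)*(-42))*(-18) = (((-1/8 - 8) - 7)*(-42))*(-18) = ((-65/8 - 7)*(-42))*(-18) = -121/8*(-42)*(-18) = (2541/4)*(-18) = -22869/2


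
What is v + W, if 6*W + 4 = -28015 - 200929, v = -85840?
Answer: -123998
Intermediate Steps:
W = -38158 (W = -⅔ + (-28015 - 200929)/6 = -⅔ + (⅙)*(-228944) = -⅔ - 114472/3 = -38158)
v + W = -85840 - 38158 = -123998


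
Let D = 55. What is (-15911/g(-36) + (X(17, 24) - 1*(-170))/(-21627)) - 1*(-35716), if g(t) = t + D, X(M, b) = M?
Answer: 14332057958/410913 ≈ 34879.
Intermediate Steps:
g(t) = 55 + t (g(t) = t + 55 = 55 + t)
(-15911/g(-36) + (X(17, 24) - 1*(-170))/(-21627)) - 1*(-35716) = (-15911/(55 - 36) + (17 - 1*(-170))/(-21627)) - 1*(-35716) = (-15911/19 + (17 + 170)*(-1/21627)) + 35716 = (-15911*1/19 + 187*(-1/21627)) + 35716 = (-15911/19 - 187/21627) + 35716 = -344110750/410913 + 35716 = 14332057958/410913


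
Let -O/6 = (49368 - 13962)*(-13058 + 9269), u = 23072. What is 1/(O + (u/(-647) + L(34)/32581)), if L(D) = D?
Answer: 21079907/16967638075072794 ≈ 1.2424e-9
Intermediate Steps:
O = 804920004 (O = -6*(49368 - 13962)*(-13058 + 9269) = -212436*(-3789) = -6*(-134153334) = 804920004)
1/(O + (u/(-647) + L(34)/32581)) = 1/(804920004 + (23072/(-647) + 34/32581)) = 1/(804920004 + (23072*(-1/647) + 34*(1/32581))) = 1/(804920004 + (-23072/647 + 34/32581)) = 1/(804920004 - 751686834/21079907) = 1/(16967638075072794/21079907) = 21079907/16967638075072794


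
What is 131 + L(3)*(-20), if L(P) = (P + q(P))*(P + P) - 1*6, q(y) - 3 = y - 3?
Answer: -469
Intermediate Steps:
q(y) = y (q(y) = 3 + (y - 3) = 3 + (-3 + y) = y)
L(P) = -6 + 4*P² (L(P) = (P + P)*(P + P) - 1*6 = (2*P)*(2*P) - 6 = 4*P² - 6 = -6 + 4*P²)
131 + L(3)*(-20) = 131 + (-6 + 4*3²)*(-20) = 131 + (-6 + 4*9)*(-20) = 131 + (-6 + 36)*(-20) = 131 + 30*(-20) = 131 - 600 = -469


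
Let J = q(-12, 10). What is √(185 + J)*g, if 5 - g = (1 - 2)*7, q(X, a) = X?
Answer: 12*√173 ≈ 157.84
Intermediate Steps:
J = -12
g = 12 (g = 5 - (1 - 2)*7 = 5 - (-1)*7 = 5 - 1*(-7) = 5 + 7 = 12)
√(185 + J)*g = √(185 - 12)*12 = √173*12 = 12*√173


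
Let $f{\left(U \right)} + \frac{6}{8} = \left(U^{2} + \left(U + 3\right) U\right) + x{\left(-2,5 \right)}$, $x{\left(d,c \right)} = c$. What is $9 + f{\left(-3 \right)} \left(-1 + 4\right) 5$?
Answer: $\frac{831}{4} \approx 207.75$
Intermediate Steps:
$f{\left(U \right)} = \frac{17}{4} + U^{2} + U \left(3 + U\right)$ ($f{\left(U \right)} = - \frac{3}{4} + \left(\left(U^{2} + \left(U + 3\right) U\right) + 5\right) = - \frac{3}{4} + \left(\left(U^{2} + \left(3 + U\right) U\right) + 5\right) = - \frac{3}{4} + \left(\left(U^{2} + U \left(3 + U\right)\right) + 5\right) = - \frac{3}{4} + \left(5 + U^{2} + U \left(3 + U\right)\right) = \frac{17}{4} + U^{2} + U \left(3 + U\right)$)
$9 + f{\left(-3 \right)} \left(-1 + 4\right) 5 = 9 + \left(\frac{17}{4} + 2 \left(-3\right)^{2} + 3 \left(-3\right)\right) \left(-1 + 4\right) 5 = 9 + \left(\frac{17}{4} + 2 \cdot 9 - 9\right) 3 \cdot 5 = 9 + \left(\frac{17}{4} + 18 - 9\right) 15 = 9 + \frac{53}{4} \cdot 15 = 9 + \frac{795}{4} = \frac{831}{4}$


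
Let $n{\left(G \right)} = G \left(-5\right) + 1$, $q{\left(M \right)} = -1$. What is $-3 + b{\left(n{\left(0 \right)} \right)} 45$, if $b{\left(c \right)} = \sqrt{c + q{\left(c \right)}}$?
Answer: $-3$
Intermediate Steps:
$n{\left(G \right)} = 1 - 5 G$ ($n{\left(G \right)} = - 5 G + 1 = 1 - 5 G$)
$b{\left(c \right)} = \sqrt{-1 + c}$ ($b{\left(c \right)} = \sqrt{c - 1} = \sqrt{-1 + c}$)
$-3 + b{\left(n{\left(0 \right)} \right)} 45 = -3 + \sqrt{-1 + \left(1 - 0\right)} 45 = -3 + \sqrt{-1 + \left(1 + 0\right)} 45 = -3 + \sqrt{-1 + 1} \cdot 45 = -3 + \sqrt{0} \cdot 45 = -3 + 0 \cdot 45 = -3 + 0 = -3$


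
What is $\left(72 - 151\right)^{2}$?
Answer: $6241$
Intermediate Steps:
$\left(72 - 151\right)^{2} = \left(-79\right)^{2} = 6241$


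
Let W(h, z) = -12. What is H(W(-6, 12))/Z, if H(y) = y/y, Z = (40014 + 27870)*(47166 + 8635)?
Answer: 1/3787995084 ≈ 2.6399e-10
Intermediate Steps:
Z = 3787995084 (Z = 67884*55801 = 3787995084)
H(y) = 1
H(W(-6, 12))/Z = 1/3787995084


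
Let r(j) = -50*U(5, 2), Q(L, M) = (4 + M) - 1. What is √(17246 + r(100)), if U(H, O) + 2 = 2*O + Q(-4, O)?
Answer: 16*√66 ≈ 129.98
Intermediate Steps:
Q(L, M) = 3 + M
U(H, O) = 1 + 3*O (U(H, O) = -2 + (2*O + (3 + O)) = -2 + (3 + 3*O) = 1 + 3*O)
r(j) = -350 (r(j) = -50*(1 + 3*2) = -50*(1 + 6) = -50*7 = -350)
√(17246 + r(100)) = √(17246 - 350) = √16896 = 16*√66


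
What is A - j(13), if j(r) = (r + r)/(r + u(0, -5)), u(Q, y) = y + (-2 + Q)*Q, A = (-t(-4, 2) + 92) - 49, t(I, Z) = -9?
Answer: 195/4 ≈ 48.750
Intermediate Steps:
A = 52 (A = (-1*(-9) + 92) - 49 = (9 + 92) - 49 = 101 - 49 = 52)
u(Q, y) = y + Q*(-2 + Q)
j(r) = 2*r/(-5 + r) (j(r) = (r + r)/(r + (-5 + 0² - 2*0)) = (2*r)/(r + (-5 + 0 + 0)) = (2*r)/(r - 5) = (2*r)/(-5 + r) = 2*r/(-5 + r))
A - j(13) = 52 - 2*13/(-5 + 13) = 52 - 2*13/8 = 52 - 1*13/4 = 52 - 13/4 = 195/4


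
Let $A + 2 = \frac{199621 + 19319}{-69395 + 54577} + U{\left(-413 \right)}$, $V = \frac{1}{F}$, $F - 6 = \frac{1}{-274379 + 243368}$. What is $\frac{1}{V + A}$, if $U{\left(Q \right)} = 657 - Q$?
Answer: $\frac{1378555585}{1452158589729} \approx 0.00094931$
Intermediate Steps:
$F = \frac{186065}{31011}$ ($F = 6 + \frac{1}{-274379 + 243368} = 6 + \frac{1}{-31011} = 6 - \frac{1}{31011} = \frac{186065}{31011} \approx 6.0$)
$V = \frac{31011}{186065}$ ($V = \frac{1}{\frac{186065}{31011}} = \frac{31011}{186065} \approx 0.16667$)
$A = \frac{7803342}{7409}$ ($A = -2 + \left(\frac{199621 + 19319}{-69395 + 54577} + \left(657 - -413\right)\right) = -2 + \left(\frac{218940}{-14818} + \left(657 + 413\right)\right) = -2 + \left(218940 \left(- \frac{1}{14818}\right) + 1070\right) = -2 + \left(- \frac{109470}{7409} + 1070\right) = -2 + \frac{7818160}{7409} = \frac{7803342}{7409} \approx 1053.2$)
$\frac{1}{V + A} = \frac{1}{\frac{31011}{186065} + \frac{7803342}{7409}} = \frac{1}{\frac{1452158589729}{1378555585}} = \frac{1378555585}{1452158589729}$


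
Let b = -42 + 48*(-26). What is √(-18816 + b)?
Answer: 3*I*√2234 ≈ 141.8*I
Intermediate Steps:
b = -1290 (b = -42 - 1248 = -1290)
√(-18816 + b) = √(-18816 - 1290) = √(-20106) = 3*I*√2234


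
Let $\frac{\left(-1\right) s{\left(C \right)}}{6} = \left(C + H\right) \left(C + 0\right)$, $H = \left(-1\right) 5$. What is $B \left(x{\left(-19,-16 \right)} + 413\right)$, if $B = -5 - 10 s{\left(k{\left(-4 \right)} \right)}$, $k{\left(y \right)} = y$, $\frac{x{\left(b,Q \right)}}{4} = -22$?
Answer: $700375$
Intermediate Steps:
$x{\left(b,Q \right)} = -88$ ($x{\left(b,Q \right)} = 4 \left(-22\right) = -88$)
$H = -5$
$s{\left(C \right)} = - 6 C \left(-5 + C\right)$ ($s{\left(C \right)} = - 6 \left(C - 5\right) \left(C + 0\right) = - 6 \left(-5 + C\right) C = - 6 C \left(-5 + C\right)$)
$B = 2155$ ($B = -5 - 10 \cdot 6 \left(-4\right) \left(5 - -4\right) = -5 - 10 \cdot 6 \left(-4\right) \left(5 + 4\right) = -5 - 10 \cdot 6 \left(-4\right) 9 = -5 - -2160 = -5 + 2160 = 2155$)
$B \left(x{\left(-19,-16 \right)} + 413\right) = 2155 \left(-88 + 413\right) = 2155 \cdot 325 = 700375$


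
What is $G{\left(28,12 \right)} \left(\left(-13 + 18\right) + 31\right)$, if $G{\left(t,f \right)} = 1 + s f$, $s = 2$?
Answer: $900$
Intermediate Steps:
$G{\left(t,f \right)} = 1 + 2 f$
$G{\left(28,12 \right)} \left(\left(-13 + 18\right) + 31\right) = \left(1 + 2 \cdot 12\right) \left(\left(-13 + 18\right) + 31\right) = \left(1 + 24\right) \left(5 + 31\right) = 25 \cdot 36 = 900$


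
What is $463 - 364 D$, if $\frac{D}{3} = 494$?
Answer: $-538985$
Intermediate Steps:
$D = 1482$ ($D = 3 \cdot 494 = 1482$)
$463 - 364 D = 463 - 539448 = -538985$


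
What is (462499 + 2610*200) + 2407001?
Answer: 3391500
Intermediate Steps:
(462499 + 2610*200) + 2407001 = (462499 + 522000) + 2407001 = 984499 + 2407001 = 3391500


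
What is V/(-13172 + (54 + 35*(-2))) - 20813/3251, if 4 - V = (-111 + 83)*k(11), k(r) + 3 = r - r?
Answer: -68555441/10718547 ≈ -6.3960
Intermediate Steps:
k(r) = -3 (k(r) = -3 + (r - r) = -3 + 0 = -3)
V = -80 (V = 4 - (-111 + 83)*(-3) = 4 - (-28)*(-3) = 4 - 1*84 = 4 - 84 = -80)
V/(-13172 + (54 + 35*(-2))) - 20813/3251 = -80/(-13172 + (54 + 35*(-2))) - 20813/3251 = -80/(-13172 + (54 - 70)) - 20813*1/3251 = -80/(-13172 - 16) - 20813/3251 = -80/(-13188) - 20813/3251 = -80*(-1/13188) - 20813/3251 = 20/3297 - 20813/3251 = -68555441/10718547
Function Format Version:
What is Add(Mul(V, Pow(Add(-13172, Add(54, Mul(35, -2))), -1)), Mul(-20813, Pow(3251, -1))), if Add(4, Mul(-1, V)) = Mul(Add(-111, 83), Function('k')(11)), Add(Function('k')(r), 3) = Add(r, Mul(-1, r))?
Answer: Rational(-68555441, 10718547) ≈ -6.3960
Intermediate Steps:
Function('k')(r) = -3 (Function('k')(r) = Add(-3, Add(r, Mul(-1, r))) = Add(-3, 0) = -3)
V = -80 (V = Add(4, Mul(-1, Mul(Add(-111, 83), -3))) = Add(4, Mul(-1, Mul(-28, -3))) = Add(4, Mul(-1, 84)) = Add(4, -84) = -80)
Add(Mul(V, Pow(Add(-13172, Add(54, Mul(35, -2))), -1)), Mul(-20813, Pow(3251, -1))) = Add(Mul(-80, Pow(Add(-13172, Add(54, Mul(35, -2))), -1)), Mul(-20813, Pow(3251, -1))) = Add(Mul(-80, Pow(Add(-13172, Add(54, -70)), -1)), Mul(-20813, Rational(1, 3251))) = Add(Mul(-80, Pow(Add(-13172, -16), -1)), Rational(-20813, 3251)) = Add(Mul(-80, Pow(-13188, -1)), Rational(-20813, 3251)) = Add(Mul(-80, Rational(-1, 13188)), Rational(-20813, 3251)) = Add(Rational(20, 3297), Rational(-20813, 3251)) = Rational(-68555441, 10718547)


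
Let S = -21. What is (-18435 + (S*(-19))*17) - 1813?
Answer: -13465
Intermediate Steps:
(-18435 + (S*(-19))*17) - 1813 = (-18435 - 21*(-19)*17) - 1813 = (-18435 + 399*17) - 1813 = (-18435 + 6783) - 1813 = -11652 - 1813 = -13465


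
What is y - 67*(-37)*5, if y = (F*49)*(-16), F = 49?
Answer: -26021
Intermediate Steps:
y = -38416 (y = (49*49)*(-16) = 2401*(-16) = -38416)
y - 67*(-37)*5 = -38416 - 67*(-37)*5 = -38416 - (-2479)*5 = -38416 - 1*(-12395) = -38416 + 12395 = -26021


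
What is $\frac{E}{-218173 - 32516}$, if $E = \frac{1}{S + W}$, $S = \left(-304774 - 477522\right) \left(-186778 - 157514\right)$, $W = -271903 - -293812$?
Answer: $- \frac{1}{67520143157648949} \approx -1.481 \cdot 10^{-17}$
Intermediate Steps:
$W = 21909$ ($W = -271903 + 293812 = 21909$)
$S = 269338254432$ ($S = \left(-782296\right) \left(-344292\right) = 269338254432$)
$E = \frac{1}{269338276341}$ ($E = \frac{1}{269338254432 + 21909} = \frac{1}{269338276341} \approx 3.7128 \cdot 10^{-12}$)
$\frac{E}{-218173 - 32516} = \frac{1}{269338276341 \left(-218173 - 32516\right)} = \frac{1}{269338276341 \left(-250689\right)} = \frac{1}{269338276341} \left(- \frac{1}{250689}\right) = - \frac{1}{67520143157648949}$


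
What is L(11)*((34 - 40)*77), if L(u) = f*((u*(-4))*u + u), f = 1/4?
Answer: 109263/2 ≈ 54632.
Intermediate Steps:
f = ¼ ≈ 0.25000
L(u) = -u² + u/4 (L(u) = ((u*(-4))*u + u)/4 = ((-4*u)*u + u)/4 = (-4*u² + u)/4 = (u - 4*u²)/4 = -u² + u/4)
L(11)*((34 - 40)*77) = (11*(¼ - 1*11))*((34 - 40)*77) = (11*(¼ - 11))*(-6*77) = (11*(-43/4))*(-462) = -473/4*(-462) = 109263/2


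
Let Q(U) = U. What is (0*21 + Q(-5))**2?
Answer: 25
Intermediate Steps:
(0*21 + Q(-5))**2 = (0*21 - 5)**2 = (0 - 5)**2 = (-5)**2 = 25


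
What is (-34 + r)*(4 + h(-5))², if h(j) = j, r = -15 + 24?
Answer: -25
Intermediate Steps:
r = 9
(-34 + r)*(4 + h(-5))² = (-34 + 9)*(4 - 5)² = -25*(-1)² = -25*1 = -25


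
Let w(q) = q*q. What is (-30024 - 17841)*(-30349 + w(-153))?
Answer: 332183100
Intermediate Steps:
w(q) = q²
(-30024 - 17841)*(-30349 + w(-153)) = (-30024 - 17841)*(-30349 + (-153)²) = -47865*(-30349 + 23409) = -47865*(-6940) = 332183100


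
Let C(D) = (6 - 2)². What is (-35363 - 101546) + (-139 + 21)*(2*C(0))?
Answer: -140685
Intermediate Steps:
C(D) = 16 (C(D) = 4² = 16)
(-35363 - 101546) + (-139 + 21)*(2*C(0)) = (-35363 - 101546) + (-139 + 21)*(2*16) = -136909 - 118*32 = -136909 - 3776 = -140685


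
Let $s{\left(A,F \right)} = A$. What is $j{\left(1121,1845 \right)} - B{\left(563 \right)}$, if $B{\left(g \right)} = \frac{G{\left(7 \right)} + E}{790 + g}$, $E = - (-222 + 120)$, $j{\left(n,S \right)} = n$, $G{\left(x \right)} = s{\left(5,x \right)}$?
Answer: $\frac{1516606}{1353} \approx 1120.9$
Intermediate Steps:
$G{\left(x \right)} = 5$
$E = 102$ ($E = \left(-1\right) \left(-102\right) = 102$)
$B{\left(g \right)} = \frac{107}{790 + g}$ ($B{\left(g \right)} = \frac{5 + 102}{790 + g} = \frac{107}{790 + g}$)
$j{\left(1121,1845 \right)} - B{\left(563 \right)} = 1121 - \frac{107}{790 + 563} = 1121 - \frac{107}{1353} = \frac{1516606}{1353}$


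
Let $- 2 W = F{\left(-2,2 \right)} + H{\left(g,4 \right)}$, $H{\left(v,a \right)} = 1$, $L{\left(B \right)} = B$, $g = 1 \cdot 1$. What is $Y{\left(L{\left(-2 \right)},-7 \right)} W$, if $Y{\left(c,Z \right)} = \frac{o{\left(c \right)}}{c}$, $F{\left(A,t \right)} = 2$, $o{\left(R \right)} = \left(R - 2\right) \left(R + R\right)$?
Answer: $12$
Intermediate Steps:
$o{\left(R \right)} = 2 R \left(-2 + R\right)$ ($o{\left(R \right)} = \left(-2 + R\right) 2 R = 2 R \left(-2 + R\right)$)
$g = 1$
$Y{\left(c,Z \right)} = -4 + 2 c$ ($Y{\left(c,Z \right)} = \frac{2 c \left(-2 + c\right)}{c} = -4 + 2 c$)
$W = - \frac{3}{2}$ ($W = - \frac{2 + 1}{2} = \left(- \frac{1}{2}\right) 3 = - \frac{3}{2} \approx -1.5$)
$Y{\left(L{\left(-2 \right)},-7 \right)} W = \left(-4 + 2 \left(-2\right)\right) \left(- \frac{3}{2}\right) = \left(-4 - 4\right) \left(- \frac{3}{2}\right) = \left(-8\right) \left(- \frac{3}{2}\right) = 12$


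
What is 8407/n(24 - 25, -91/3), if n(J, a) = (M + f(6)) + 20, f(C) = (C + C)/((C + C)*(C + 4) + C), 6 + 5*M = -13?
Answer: 882735/1711 ≈ 515.92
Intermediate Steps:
M = -19/5 (M = -6/5 + (⅕)*(-13) = -6/5 - 13/5 = -19/5 ≈ -3.8000)
f(C) = 2*C/(C + 2*C*(4 + C)) (f(C) = (2*C)/((2*C)*(4 + C) + C) = (2*C)/(2*C*(4 + C) + C) = (2*C)/(C + 2*C*(4 + C)) = 2*C/(C + 2*C*(4 + C)))
n(J, a) = 1711/105 (n(J, a) = (-19/5 + 2/(9 + 2*6)) + 20 = (-19/5 + 2/(9 + 12)) + 20 = (-19/5 + 2/21) + 20 = -389/105 + 20 = 1711/105)
8407/n(24 - 25, -91/3) = 8407/(1711/105) = 8407*(105/1711) = 882735/1711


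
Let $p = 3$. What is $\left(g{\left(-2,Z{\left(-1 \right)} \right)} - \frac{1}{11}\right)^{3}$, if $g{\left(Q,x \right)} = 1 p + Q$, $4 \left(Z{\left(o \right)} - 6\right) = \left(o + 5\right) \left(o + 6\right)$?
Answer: $\frac{1000}{1331} \approx 0.75132$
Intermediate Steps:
$Z{\left(o \right)} = 6 + \frac{\left(5 + o\right) \left(6 + o\right)}{4}$ ($Z{\left(o \right)} = 6 + \frac{\left(o + 5\right) \left(o + 6\right)}{4} = 6 + \frac{\left(5 + o\right) \left(6 + o\right)}{4}$)
$g{\left(Q,x \right)} = 3 + Q$ ($g{\left(Q,x \right)} = 1 \cdot 3 + Q = 3 + Q$)
$\left(g{\left(-2,Z{\left(-1 \right)} \right)} - \frac{1}{11}\right)^{3} = \left(\left(3 - 2\right) - \frac{1}{11}\right)^{3} = \left(1 - \frac{1}{11}\right)^{3} = \left(\frac{10}{11}\right)^{3} = \frac{1000}{1331}$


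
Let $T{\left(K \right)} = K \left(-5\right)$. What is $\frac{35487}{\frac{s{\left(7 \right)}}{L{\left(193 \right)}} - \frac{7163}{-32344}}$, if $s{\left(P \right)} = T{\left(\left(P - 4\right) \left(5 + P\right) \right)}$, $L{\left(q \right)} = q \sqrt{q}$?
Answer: $\frac{349738294932223992}{1982044228657} + \frac{7631323298046720 \sqrt{193}}{1982044228657} \approx 2.2994 \cdot 10^{5}$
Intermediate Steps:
$L{\left(q \right)} = q^{\frac{3}{2}}$
$T{\left(K \right)} = - 5 K$
$s{\left(P \right)} = - 5 \left(-4 + P\right) \left(5 + P\right)$ ($s{\left(P \right)} = - 5 \left(P - 4\right) \left(5 + P\right) = - 5 \left(-4 + P\right) \left(5 + P\right)$)
$\frac{35487}{\frac{s{\left(7 \right)}}{L{\left(193 \right)}} - \frac{7163}{-32344}} = \frac{35487}{\frac{100 - 35 - 5 \cdot 7^{2}}{193^{\frac{3}{2}}} - \frac{7163}{-32344}} = \frac{35487}{\frac{100 - 35 - 245}{193 \sqrt{193}} - - \frac{551}{2488}} = \frac{35487}{\left(100 - 35 - 245\right) \frac{\sqrt{193}}{37249} + \frac{551}{2488}} = \frac{35487}{- 180 \frac{\sqrt{193}}{37249} + \frac{551}{2488}} = \frac{35487}{- \frac{180 \sqrt{193}}{37249} + \frac{551}{2488}} = \frac{35487}{\frac{551}{2488} - \frac{180 \sqrt{193}}{37249}}$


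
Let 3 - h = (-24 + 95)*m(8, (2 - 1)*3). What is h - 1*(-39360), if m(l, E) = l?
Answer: 38795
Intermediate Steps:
h = -565 (h = 3 - (-24 + 95)*8 = 3 - 71*8 = 3 - 1*568 = 3 - 568 = -565)
h - 1*(-39360) = -565 - 1*(-39360) = -565 + 39360 = 38795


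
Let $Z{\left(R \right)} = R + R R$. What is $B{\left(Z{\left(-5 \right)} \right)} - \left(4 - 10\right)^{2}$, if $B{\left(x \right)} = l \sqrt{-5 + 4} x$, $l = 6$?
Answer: $-36 + 120 i \approx -36.0 + 120.0 i$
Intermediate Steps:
$Z{\left(R \right)} = R + R^{2}$
$B{\left(x \right)} = 6 i x$ ($B{\left(x \right)} = 6 \sqrt{-5 + 4} x = 6 \sqrt{-1} x = 6 i x$)
$B{\left(Z{\left(-5 \right)} \right)} - \left(4 - 10\right)^{2} = 6 i \left(- 5 \left(1 - 5\right)\right) - \left(4 - 10\right)^{2} = 6 i \left(\left(-5\right) \left(-4\right)\right) - \left(-6\right)^{2} = 6 i 20 - 36 = 120 i - 36 = -36 + 120 i$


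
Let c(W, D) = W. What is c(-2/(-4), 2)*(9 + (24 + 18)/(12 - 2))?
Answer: 33/5 ≈ 6.6000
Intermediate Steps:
c(-2/(-4), 2)*(9 + (24 + 18)/(12 - 2)) = (-2/(-4))*(9 + (24 + 18)/(12 - 2)) = (-2*(-1/4))*(9 + 42/10) = (9 + 42*(1/10))/2 = (9 + 21/5)/2 = (1/2)*(66/5) = 33/5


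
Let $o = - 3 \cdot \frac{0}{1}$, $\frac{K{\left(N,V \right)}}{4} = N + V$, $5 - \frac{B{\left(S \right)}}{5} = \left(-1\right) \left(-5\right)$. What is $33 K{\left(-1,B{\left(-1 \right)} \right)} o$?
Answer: $0$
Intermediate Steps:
$B{\left(S \right)} = 0$ ($B{\left(S \right)} = 25 - 5 \left(\left(-1\right) \left(-5\right)\right) = 25 - 25 = 0$)
$K{\left(N,V \right)} = 4 N + 4 V$ ($K{\left(N,V \right)} = 4 \left(N + V\right) = 4 N + 4 V$)
$o = 0$ ($o = - 3 \cdot 0 \cdot 1 = \left(-3\right) 0 = 0$)
$33 K{\left(-1,B{\left(-1 \right)} \right)} o = 33 \left(4 \left(-1\right) + 4 \cdot 0\right) 0 = 33 \left(-4 + 0\right) 0 = 33 \left(-4\right) 0 = \left(-132\right) 0 = 0$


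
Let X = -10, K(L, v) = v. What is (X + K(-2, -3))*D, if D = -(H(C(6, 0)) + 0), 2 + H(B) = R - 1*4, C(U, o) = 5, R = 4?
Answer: -26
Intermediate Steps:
H(B) = -2 (H(B) = -2 + (4 - 1*4) = -2 + (4 - 4) = -2 + 0 = -2)
D = 2 (D = -(-2 + 0) = -1*(-2) = 2)
(X + K(-2, -3))*D = (-10 - 3)*2 = -13*2 = -26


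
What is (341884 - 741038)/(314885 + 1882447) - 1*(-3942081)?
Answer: 4331030164369/1098666 ≈ 3.9421e+6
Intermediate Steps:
(341884 - 741038)/(314885 + 1882447) - 1*(-3942081) = -399154/2197332 + 3942081 = -399154*1/2197332 + 3942081 = -199577/1098666 + 3942081 = 4331030164369/1098666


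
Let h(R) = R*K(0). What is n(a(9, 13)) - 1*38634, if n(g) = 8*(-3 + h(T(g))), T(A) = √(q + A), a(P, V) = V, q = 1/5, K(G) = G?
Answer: -38658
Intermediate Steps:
q = ⅕ ≈ 0.20000
T(A) = √(⅕ + A)
h(R) = 0 (h(R) = R*0 = 0)
n(g) = -24 (n(g) = 8*(-3 + 0) = 8*(-3) = -24)
n(a(9, 13)) - 1*38634 = -24 - 1*38634 = -24 - 38634 = -38658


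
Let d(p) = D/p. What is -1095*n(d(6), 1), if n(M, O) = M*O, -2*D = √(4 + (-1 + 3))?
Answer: 365*√6/4 ≈ 223.52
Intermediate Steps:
D = -√6/2 (D = -√(4 + (-1 + 3))/2 = -√(4 + 2)/2 = -√6/2 ≈ -1.2247)
d(p) = -√6/(2*p) (d(p) = (-√6/2)/p = -√6/(2*p))
-1095*n(d(6), 1) = -1095*(-½*√6/6) = -1095*(-½*√6*⅙) = -1095*(-√6/12) = -(-365)*√6/4 = 365*√6/4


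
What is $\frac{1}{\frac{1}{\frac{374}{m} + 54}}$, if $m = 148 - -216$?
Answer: $\frac{10015}{182} \approx 55.027$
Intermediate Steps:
$m = 364$ ($m = 148 + 216 = 364$)
$\frac{1}{\frac{1}{\frac{374}{m} + 54}} = \frac{1}{\frac{1}{\frac{374}{364} + 54}} = \frac{1}{\frac{1}{374 \cdot \frac{1}{364} + 54}} = \frac{1}{\frac{1}{\frac{187}{182} + 54}} = \frac{1}{\frac{1}{\frac{10015}{182}}} = \frac{1}{\frac{182}{10015}} = \frac{10015}{182}$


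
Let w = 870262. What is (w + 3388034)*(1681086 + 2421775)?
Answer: 17471196584856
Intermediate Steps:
(w + 3388034)*(1681086 + 2421775) = (870262 + 3388034)*(1681086 + 2421775) = 4258296*4102861 = 17471196584856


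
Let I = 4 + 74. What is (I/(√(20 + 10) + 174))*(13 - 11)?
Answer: 4524/5041 - 26*√30/5041 ≈ 0.86919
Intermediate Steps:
I = 78
(I/(√(20 + 10) + 174))*(13 - 11) = (78/(√(20 + 10) + 174))*(13 - 11) = (78/(√30 + 174))*2 = (78/(174 + √30))*2 = 156/(174 + √30)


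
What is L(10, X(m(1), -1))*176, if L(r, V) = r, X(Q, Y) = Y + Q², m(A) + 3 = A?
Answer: 1760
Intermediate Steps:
m(A) = -3 + A
L(10, X(m(1), -1))*176 = 10*176 = 1760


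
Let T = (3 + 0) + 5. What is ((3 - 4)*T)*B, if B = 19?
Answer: -152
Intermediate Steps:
T = 8 (T = 3 + 5 = 8)
((3 - 4)*T)*B = ((3 - 4)*8)*19 = -1*8*19 = -8*19 = -152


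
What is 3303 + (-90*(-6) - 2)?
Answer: 3841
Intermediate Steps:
3303 + (-90*(-6) - 2) = 3303 + (-18*(-30) - 2) = 3303 + (540 - 2) = 3303 + 538 = 3841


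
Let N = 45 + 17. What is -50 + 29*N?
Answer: 1748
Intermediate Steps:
N = 62
-50 + 29*N = -50 + 29*62 = -50 + 1798 = 1748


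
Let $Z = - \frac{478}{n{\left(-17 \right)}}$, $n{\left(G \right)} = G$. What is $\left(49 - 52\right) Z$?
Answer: $- \frac{1434}{17} \approx -84.353$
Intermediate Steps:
$Z = \frac{478}{17}$ ($Z = - \frac{478}{-17} = \left(-478\right) \left(- \frac{1}{17}\right) = \frac{478}{17} \approx 28.118$)
$\left(49 - 52\right) Z = \left(49 - 52\right) \frac{478}{17} = \left(-3\right) \frac{478}{17} = - \frac{1434}{17}$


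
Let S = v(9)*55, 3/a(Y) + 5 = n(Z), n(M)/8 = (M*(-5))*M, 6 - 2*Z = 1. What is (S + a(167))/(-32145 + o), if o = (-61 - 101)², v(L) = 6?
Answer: -4007/71655 ≈ -0.055921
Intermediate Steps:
Z = 5/2 (Z = 3 - ½*1 = 3 - ½ = 5/2 ≈ 2.5000)
n(M) = -40*M² (n(M) = 8*((M*(-5))*M) = 8*((-5*M)*M) = 8*(-5*M²) = -40*M²)
a(Y) = -1/85 (a(Y) = 3/(-5 - 40*(5/2)²) = 3/(-5 - 40*25/4) = 3/(-5 - 250) = 3/(-255) = 3*(-1/255) = -1/85)
S = 330 (S = 6*55 = 330)
o = 26244 (o = (-162)² = 26244)
(S + a(167))/(-32145 + o) = (330 - 1/85)/(-32145 + 26244) = (28049/85)/(-5901) = (28049/85)*(-1/5901) = -4007/71655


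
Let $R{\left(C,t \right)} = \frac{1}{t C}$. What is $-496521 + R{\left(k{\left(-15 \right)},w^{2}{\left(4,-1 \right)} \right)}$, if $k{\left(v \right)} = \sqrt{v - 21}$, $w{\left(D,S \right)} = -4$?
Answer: $-496521 - \frac{i}{96} \approx -4.9652 \cdot 10^{5} - 0.010417 i$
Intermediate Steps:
$k{\left(v \right)} = \sqrt{-21 + v}$
$R{\left(C,t \right)} = \frac{1}{C t}$
$-496521 + R{\left(k{\left(-15 \right)},w^{2}{\left(4,-1 \right)} \right)} = -496521 + \frac{1}{\sqrt{-21 - 15} \left(-4\right)^{2}} = -496521 + \frac{1}{\sqrt{-36} \cdot 16} = -496521 + \frac{1}{6 i} \frac{1}{16} = -496521 + - \frac{i}{6} \cdot \frac{1}{16} = -496521 - \frac{i}{96}$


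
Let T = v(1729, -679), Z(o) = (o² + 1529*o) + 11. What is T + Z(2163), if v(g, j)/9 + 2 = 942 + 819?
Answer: 8001638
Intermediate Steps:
v(g, j) = 15831 (v(g, j) = -18 + 9*(942 + 819) = -18 + 9*1761 = -18 + 15849 = 15831)
Z(o) = 11 + o² + 1529*o
T = 15831
T + Z(2163) = 15831 + (11 + 2163² + 1529*2163) = 15831 + (11 + 4678569 + 3307227) = 15831 + 7985807 = 8001638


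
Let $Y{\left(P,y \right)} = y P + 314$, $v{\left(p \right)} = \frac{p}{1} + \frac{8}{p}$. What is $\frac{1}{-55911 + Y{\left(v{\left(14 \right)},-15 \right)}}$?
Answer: $- \frac{7}{390709} \approx -1.7916 \cdot 10^{-5}$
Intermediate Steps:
$v{\left(p \right)} = p + \frac{8}{p}$ ($v{\left(p \right)} = p 1 + \frac{8}{p} = p + \frac{8}{p}$)
$Y{\left(P,y \right)} = 314 + P y$ ($Y{\left(P,y \right)} = P y + 314 = 314 + P y$)
$\frac{1}{-55911 + Y{\left(v{\left(14 \right)},-15 \right)}} = \frac{1}{-55911 + \left(314 + \left(14 + \frac{8}{14}\right) \left(-15\right)\right)} = \frac{1}{-55911 + \left(314 + \left(14 + 8 \cdot \frac{1}{14}\right) \left(-15\right)\right)} = \frac{1}{-55911 + \left(314 + \left(14 + \frac{4}{7}\right) \left(-15\right)\right)} = \frac{1}{-55911 + \left(314 + \frac{102}{7} \left(-15\right)\right)} = \frac{1}{-55911 + \left(314 - \frac{1530}{7}\right)} = \frac{1}{-55911 + \frac{668}{7}} = \frac{1}{- \frac{390709}{7}} = - \frac{7}{390709}$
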